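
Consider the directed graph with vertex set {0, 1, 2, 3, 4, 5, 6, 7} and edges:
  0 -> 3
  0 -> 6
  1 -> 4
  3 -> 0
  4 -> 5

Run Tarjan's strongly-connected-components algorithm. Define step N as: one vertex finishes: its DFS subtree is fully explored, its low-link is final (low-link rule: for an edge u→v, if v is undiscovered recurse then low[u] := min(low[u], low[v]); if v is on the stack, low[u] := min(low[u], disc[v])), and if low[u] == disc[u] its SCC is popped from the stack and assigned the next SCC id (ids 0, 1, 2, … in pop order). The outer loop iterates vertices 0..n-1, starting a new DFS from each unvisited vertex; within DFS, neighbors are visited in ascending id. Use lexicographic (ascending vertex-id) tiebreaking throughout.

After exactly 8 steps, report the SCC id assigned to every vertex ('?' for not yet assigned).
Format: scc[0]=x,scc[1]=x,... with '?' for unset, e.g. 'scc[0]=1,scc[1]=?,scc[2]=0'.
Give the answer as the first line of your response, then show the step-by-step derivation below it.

scc[0]=1,scc[1]=4,scc[2]=5,scc[3]=1,scc[4]=3,scc[5]=2,scc[6]=0,scc[7]=6

step 1: low=(low[0]=0,low[1]=?,low[2]=?,low[3]=0,low[4]=?,low[5]=?,low[6]=?,low[7]=?); scc=(scc[0]=?,scc[1]=?,scc[2]=?,scc[3]=?,scc[4]=?,scc[5]=?,scc[6]=?,scc[7]=?)
step 2: low=(low[0]=0,low[1]=?,low[2]=?,low[3]=0,low[4]=?,low[5]=?,low[6]=2,low[7]=?); scc=(scc[0]=?,scc[1]=?,scc[2]=?,scc[3]=?,scc[4]=?,scc[5]=?,scc[6]=0,scc[7]=?)
step 3: low=(low[0]=0,low[1]=?,low[2]=?,low[3]=0,low[4]=?,low[5]=?,low[6]=2,low[7]=?); scc=(scc[0]=1,scc[1]=?,scc[2]=?,scc[3]=1,scc[4]=?,scc[5]=?,scc[6]=0,scc[7]=?)
step 4: low=(low[0]=0,low[1]=3,low[2]=?,low[3]=0,low[4]=4,low[5]=5,low[6]=2,low[7]=?); scc=(scc[0]=1,scc[1]=?,scc[2]=?,scc[3]=1,scc[4]=?,scc[5]=2,scc[6]=0,scc[7]=?)
step 5: low=(low[0]=0,low[1]=3,low[2]=?,low[3]=0,low[4]=4,low[5]=5,low[6]=2,low[7]=?); scc=(scc[0]=1,scc[1]=?,scc[2]=?,scc[3]=1,scc[4]=3,scc[5]=2,scc[6]=0,scc[7]=?)
step 6: low=(low[0]=0,low[1]=3,low[2]=?,low[3]=0,low[4]=4,low[5]=5,low[6]=2,low[7]=?); scc=(scc[0]=1,scc[1]=4,scc[2]=?,scc[3]=1,scc[4]=3,scc[5]=2,scc[6]=0,scc[7]=?)
step 7: low=(low[0]=0,low[1]=3,low[2]=6,low[3]=0,low[4]=4,low[5]=5,low[6]=2,low[7]=?); scc=(scc[0]=1,scc[1]=4,scc[2]=5,scc[3]=1,scc[4]=3,scc[5]=2,scc[6]=0,scc[7]=?)
step 8: low=(low[0]=0,low[1]=3,low[2]=6,low[3]=0,low[4]=4,low[5]=5,low[6]=2,low[7]=7); scc=(scc[0]=1,scc[1]=4,scc[2]=5,scc[3]=1,scc[4]=3,scc[5]=2,scc[6]=0,scc[7]=6)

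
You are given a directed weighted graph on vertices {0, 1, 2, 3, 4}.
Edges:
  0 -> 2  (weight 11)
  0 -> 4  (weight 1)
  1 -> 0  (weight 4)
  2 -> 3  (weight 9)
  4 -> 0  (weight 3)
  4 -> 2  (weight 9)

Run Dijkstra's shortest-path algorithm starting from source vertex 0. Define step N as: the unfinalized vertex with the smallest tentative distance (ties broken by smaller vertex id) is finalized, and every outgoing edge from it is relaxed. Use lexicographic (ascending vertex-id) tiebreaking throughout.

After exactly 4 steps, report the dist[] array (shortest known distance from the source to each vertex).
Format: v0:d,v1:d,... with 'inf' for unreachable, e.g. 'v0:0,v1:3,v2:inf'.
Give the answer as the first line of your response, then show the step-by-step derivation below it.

v0:0,v1:inf,v2:10,v3:19,v4:1

step 1: dist = v0:0,v1:inf,v2:11,v3:inf,v4:1
step 2: dist = v0:0,v1:inf,v2:10,v3:inf,v4:1
step 3: dist = v0:0,v1:inf,v2:10,v3:19,v4:1
step 4: dist = v0:0,v1:inf,v2:10,v3:19,v4:1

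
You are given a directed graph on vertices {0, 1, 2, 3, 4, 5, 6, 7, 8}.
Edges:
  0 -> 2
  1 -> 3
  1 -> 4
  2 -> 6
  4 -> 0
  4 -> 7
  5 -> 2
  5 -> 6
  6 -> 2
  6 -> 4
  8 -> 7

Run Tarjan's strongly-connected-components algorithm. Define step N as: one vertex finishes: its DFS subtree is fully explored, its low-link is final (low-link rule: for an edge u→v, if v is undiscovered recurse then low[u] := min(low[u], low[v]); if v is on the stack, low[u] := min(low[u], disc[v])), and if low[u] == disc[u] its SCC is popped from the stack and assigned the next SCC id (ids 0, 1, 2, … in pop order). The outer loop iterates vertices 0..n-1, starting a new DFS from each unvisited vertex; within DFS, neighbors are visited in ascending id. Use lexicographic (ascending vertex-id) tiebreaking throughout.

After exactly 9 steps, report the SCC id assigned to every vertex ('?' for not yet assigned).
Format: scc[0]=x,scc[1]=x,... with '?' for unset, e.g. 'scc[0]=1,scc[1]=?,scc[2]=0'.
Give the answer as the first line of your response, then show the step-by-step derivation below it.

scc[0]=1,scc[1]=3,scc[2]=1,scc[3]=2,scc[4]=1,scc[5]=4,scc[6]=1,scc[7]=0,scc[8]=5

step 1: low=(low[0]=0,low[1]=?,low[2]=1,low[3]=?,low[4]=0,low[5]=?,low[6]=1,low[7]=4,low[8]=?); scc=(scc[0]=?,scc[1]=?,scc[2]=?,scc[3]=?,scc[4]=?,scc[5]=?,scc[6]=?,scc[7]=0,scc[8]=?)
step 2: low=(low[0]=0,low[1]=?,low[2]=1,low[3]=?,low[4]=0,low[5]=?,low[6]=1,low[7]=4,low[8]=?); scc=(scc[0]=?,scc[1]=?,scc[2]=?,scc[3]=?,scc[4]=?,scc[5]=?,scc[6]=?,scc[7]=0,scc[8]=?)
step 3: low=(low[0]=0,low[1]=?,low[2]=1,low[3]=?,low[4]=0,low[5]=?,low[6]=0,low[7]=4,low[8]=?); scc=(scc[0]=?,scc[1]=?,scc[2]=?,scc[3]=?,scc[4]=?,scc[5]=?,scc[6]=?,scc[7]=0,scc[8]=?)
step 4: low=(low[0]=0,low[1]=?,low[2]=0,low[3]=?,low[4]=0,low[5]=?,low[6]=0,low[7]=4,low[8]=?); scc=(scc[0]=?,scc[1]=?,scc[2]=?,scc[3]=?,scc[4]=?,scc[5]=?,scc[6]=?,scc[7]=0,scc[8]=?)
step 5: low=(low[0]=0,low[1]=?,low[2]=0,low[3]=?,low[4]=0,low[5]=?,low[6]=0,low[7]=4,low[8]=?); scc=(scc[0]=1,scc[1]=?,scc[2]=1,scc[3]=?,scc[4]=1,scc[5]=?,scc[6]=1,scc[7]=0,scc[8]=?)
step 6: low=(low[0]=0,low[1]=5,low[2]=0,low[3]=6,low[4]=0,low[5]=?,low[6]=0,low[7]=4,low[8]=?); scc=(scc[0]=1,scc[1]=?,scc[2]=1,scc[3]=2,scc[4]=1,scc[5]=?,scc[6]=1,scc[7]=0,scc[8]=?)
step 7: low=(low[0]=0,low[1]=5,low[2]=0,low[3]=6,low[4]=0,low[5]=?,low[6]=0,low[7]=4,low[8]=?); scc=(scc[0]=1,scc[1]=3,scc[2]=1,scc[3]=2,scc[4]=1,scc[5]=?,scc[6]=1,scc[7]=0,scc[8]=?)
step 8: low=(low[0]=0,low[1]=5,low[2]=0,low[3]=6,low[4]=0,low[5]=7,low[6]=0,low[7]=4,low[8]=?); scc=(scc[0]=1,scc[1]=3,scc[2]=1,scc[3]=2,scc[4]=1,scc[5]=4,scc[6]=1,scc[7]=0,scc[8]=?)
step 9: low=(low[0]=0,low[1]=5,low[2]=0,low[3]=6,low[4]=0,low[5]=7,low[6]=0,low[7]=4,low[8]=8); scc=(scc[0]=1,scc[1]=3,scc[2]=1,scc[3]=2,scc[4]=1,scc[5]=4,scc[6]=1,scc[7]=0,scc[8]=5)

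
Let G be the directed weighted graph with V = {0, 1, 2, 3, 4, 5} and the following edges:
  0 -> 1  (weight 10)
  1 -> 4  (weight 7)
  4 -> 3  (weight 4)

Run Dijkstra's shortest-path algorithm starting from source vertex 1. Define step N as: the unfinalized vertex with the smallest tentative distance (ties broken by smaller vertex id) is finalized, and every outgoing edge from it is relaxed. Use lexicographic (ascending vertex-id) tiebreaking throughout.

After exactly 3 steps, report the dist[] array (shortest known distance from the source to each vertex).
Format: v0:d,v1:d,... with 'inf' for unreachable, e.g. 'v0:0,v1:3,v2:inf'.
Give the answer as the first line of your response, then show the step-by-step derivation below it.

v0:inf,v1:0,v2:inf,v3:11,v4:7,v5:inf

step 1: dist = v0:inf,v1:0,v2:inf,v3:inf,v4:7,v5:inf
step 2: dist = v0:inf,v1:0,v2:inf,v3:11,v4:7,v5:inf
step 3: dist = v0:inf,v1:0,v2:inf,v3:11,v4:7,v5:inf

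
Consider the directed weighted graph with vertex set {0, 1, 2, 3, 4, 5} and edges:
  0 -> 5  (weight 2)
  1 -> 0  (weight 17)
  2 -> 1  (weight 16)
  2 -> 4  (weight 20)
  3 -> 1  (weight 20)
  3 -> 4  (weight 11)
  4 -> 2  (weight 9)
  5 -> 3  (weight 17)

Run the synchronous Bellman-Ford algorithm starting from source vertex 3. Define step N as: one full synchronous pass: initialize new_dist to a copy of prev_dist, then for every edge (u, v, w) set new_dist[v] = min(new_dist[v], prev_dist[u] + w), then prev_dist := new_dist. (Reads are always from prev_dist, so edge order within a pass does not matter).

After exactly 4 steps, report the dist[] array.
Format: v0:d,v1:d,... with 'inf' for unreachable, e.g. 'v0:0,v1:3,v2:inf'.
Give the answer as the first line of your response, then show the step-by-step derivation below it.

v0:37,v1:20,v2:20,v3:0,v4:11,v5:39

step 1: dist = v0:inf,v1:20,v2:inf,v3:0,v4:11,v5:inf
step 2: dist = v0:37,v1:20,v2:20,v3:0,v4:11,v5:inf
step 3: dist = v0:37,v1:20,v2:20,v3:0,v4:11,v5:39
step 4: dist = v0:37,v1:20,v2:20,v3:0,v4:11,v5:39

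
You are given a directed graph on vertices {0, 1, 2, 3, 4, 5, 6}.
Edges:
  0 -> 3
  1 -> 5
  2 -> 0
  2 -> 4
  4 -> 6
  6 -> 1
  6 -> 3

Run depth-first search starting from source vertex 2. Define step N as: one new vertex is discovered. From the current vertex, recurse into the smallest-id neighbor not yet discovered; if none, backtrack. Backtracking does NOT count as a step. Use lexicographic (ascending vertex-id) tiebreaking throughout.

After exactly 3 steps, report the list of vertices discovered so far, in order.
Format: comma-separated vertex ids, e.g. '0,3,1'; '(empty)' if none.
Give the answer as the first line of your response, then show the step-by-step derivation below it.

2,0,3

step 1: discover 2; path=2; order=2
step 2: discover 0; path=2>0; order=2,0
step 3: discover 3; path=2>0>3; order=2,0,3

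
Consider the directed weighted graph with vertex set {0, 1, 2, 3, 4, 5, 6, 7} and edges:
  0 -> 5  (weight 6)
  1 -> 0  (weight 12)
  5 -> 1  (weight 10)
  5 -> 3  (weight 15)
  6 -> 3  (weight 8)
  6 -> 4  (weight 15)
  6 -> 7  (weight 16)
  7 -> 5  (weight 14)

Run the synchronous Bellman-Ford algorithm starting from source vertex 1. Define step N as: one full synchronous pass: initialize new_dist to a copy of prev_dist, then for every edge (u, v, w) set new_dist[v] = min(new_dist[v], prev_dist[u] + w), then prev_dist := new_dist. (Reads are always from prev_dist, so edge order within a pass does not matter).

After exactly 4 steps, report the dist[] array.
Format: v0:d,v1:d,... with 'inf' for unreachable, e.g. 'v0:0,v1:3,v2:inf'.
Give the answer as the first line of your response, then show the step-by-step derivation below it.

v0:12,v1:0,v2:inf,v3:33,v4:inf,v5:18,v6:inf,v7:inf

step 1: dist = v0:12,v1:0,v2:inf,v3:inf,v4:inf,v5:inf,v6:inf,v7:inf
step 2: dist = v0:12,v1:0,v2:inf,v3:inf,v4:inf,v5:18,v6:inf,v7:inf
step 3: dist = v0:12,v1:0,v2:inf,v3:33,v4:inf,v5:18,v6:inf,v7:inf
step 4: dist = v0:12,v1:0,v2:inf,v3:33,v4:inf,v5:18,v6:inf,v7:inf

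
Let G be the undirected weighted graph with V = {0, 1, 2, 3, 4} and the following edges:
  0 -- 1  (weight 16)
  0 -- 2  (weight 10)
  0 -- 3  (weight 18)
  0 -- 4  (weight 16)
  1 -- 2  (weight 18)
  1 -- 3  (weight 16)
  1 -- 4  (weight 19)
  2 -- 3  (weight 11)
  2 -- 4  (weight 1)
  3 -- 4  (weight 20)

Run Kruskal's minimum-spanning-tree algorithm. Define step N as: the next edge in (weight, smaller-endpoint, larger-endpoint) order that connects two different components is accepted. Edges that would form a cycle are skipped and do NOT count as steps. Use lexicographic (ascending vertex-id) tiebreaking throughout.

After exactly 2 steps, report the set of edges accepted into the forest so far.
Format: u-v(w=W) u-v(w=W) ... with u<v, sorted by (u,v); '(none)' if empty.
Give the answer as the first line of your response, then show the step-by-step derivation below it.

0-2(w=10) 2-4(w=1)

step 1: add edge 2-4 (w=1); MST = {2-4(w=1)}
step 2: add edge 0-2 (w=10); MST = {0-2(w=10) 2-4(w=1)}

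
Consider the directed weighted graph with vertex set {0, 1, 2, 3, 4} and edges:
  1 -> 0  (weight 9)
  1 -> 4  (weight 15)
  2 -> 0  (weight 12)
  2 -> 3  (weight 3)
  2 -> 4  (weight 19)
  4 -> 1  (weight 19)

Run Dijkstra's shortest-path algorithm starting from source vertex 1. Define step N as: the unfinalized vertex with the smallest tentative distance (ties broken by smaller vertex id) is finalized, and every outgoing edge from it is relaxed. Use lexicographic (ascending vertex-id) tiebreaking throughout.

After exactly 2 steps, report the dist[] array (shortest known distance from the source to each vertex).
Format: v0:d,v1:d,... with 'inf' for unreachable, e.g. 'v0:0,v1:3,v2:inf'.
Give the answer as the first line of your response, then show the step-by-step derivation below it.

v0:9,v1:0,v2:inf,v3:inf,v4:15

step 1: dist = v0:9,v1:0,v2:inf,v3:inf,v4:15
step 2: dist = v0:9,v1:0,v2:inf,v3:inf,v4:15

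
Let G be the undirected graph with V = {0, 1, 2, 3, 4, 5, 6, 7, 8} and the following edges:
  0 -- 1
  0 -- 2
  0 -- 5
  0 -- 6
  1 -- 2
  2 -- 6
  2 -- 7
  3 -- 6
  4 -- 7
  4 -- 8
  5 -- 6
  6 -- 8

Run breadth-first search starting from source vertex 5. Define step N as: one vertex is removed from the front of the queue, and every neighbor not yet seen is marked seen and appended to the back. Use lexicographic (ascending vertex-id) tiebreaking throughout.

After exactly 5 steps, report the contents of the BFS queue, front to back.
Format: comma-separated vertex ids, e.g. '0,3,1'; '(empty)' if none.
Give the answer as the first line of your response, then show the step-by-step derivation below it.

3,8,7

step 1: dequeue 5; queue=[0,6]; order=5
step 2: dequeue 0; queue=[6,1,2]; order=5,0
step 3: dequeue 6; queue=[1,2,3,8]; order=5,0,6
step 4: dequeue 1; queue=[2,3,8]; order=5,0,6,1
step 5: dequeue 2; queue=[3,8,7]; order=5,0,6,1,2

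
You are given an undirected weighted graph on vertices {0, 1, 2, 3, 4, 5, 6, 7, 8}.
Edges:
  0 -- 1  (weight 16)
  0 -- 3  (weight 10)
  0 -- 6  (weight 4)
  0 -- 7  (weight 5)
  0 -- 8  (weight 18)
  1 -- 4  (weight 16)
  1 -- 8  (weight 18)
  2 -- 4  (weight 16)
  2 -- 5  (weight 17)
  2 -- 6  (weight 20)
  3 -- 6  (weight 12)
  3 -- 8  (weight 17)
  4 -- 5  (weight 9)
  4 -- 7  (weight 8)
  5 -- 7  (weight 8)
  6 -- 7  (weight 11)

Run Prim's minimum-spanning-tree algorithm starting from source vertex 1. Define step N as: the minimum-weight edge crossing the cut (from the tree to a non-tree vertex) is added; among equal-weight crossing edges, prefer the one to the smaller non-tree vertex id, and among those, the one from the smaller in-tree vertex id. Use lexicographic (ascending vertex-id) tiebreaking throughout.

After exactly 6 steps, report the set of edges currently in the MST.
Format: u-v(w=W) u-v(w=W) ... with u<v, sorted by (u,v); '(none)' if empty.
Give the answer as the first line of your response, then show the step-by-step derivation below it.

0-1(w=16) 0-3(w=10) 0-6(w=4) 0-7(w=5) 4-7(w=8) 5-7(w=8)

step 1: add edge 0-1 (w=16); MST = {0-1(w=16)}
step 2: add edge 0-6 (w=4); MST = {0-1(w=16) 0-6(w=4)}
step 3: add edge 0-7 (w=5); MST = {0-1(w=16) 0-6(w=4) 0-7(w=5)}
step 4: add edge 4-7 (w=8); MST = {0-1(w=16) 0-6(w=4) 0-7(w=5) 4-7(w=8)}
step 5: add edge 5-7 (w=8); MST = {0-1(w=16) 0-6(w=4) 0-7(w=5) 4-7(w=8) 5-7(w=8)}
step 6: add edge 0-3 (w=10); MST = {0-1(w=16) 0-3(w=10) 0-6(w=4) 0-7(w=5) 4-7(w=8) 5-7(w=8)}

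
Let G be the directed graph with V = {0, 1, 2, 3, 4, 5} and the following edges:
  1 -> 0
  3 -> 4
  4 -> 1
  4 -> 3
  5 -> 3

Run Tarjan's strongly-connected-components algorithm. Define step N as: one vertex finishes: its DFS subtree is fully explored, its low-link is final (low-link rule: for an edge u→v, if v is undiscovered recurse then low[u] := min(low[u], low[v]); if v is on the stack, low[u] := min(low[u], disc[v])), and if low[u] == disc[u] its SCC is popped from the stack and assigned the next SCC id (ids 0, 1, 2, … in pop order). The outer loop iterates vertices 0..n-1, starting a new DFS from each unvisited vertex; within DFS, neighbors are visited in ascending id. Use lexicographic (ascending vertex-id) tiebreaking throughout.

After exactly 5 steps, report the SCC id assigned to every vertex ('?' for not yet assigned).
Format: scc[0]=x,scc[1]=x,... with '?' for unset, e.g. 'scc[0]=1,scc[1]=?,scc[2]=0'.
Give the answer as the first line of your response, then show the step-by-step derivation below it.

scc[0]=0,scc[1]=1,scc[2]=2,scc[3]=3,scc[4]=3,scc[5]=?

step 1: low=(low[0]=0,low[1]=?,low[2]=?,low[3]=?,low[4]=?,low[5]=?); scc=(scc[0]=0,scc[1]=?,scc[2]=?,scc[3]=?,scc[4]=?,scc[5]=?)
step 2: low=(low[0]=0,low[1]=1,low[2]=?,low[3]=?,low[4]=?,low[5]=?); scc=(scc[0]=0,scc[1]=1,scc[2]=?,scc[3]=?,scc[4]=?,scc[5]=?)
step 3: low=(low[0]=0,low[1]=1,low[2]=2,low[3]=?,low[4]=?,low[5]=?); scc=(scc[0]=0,scc[1]=1,scc[2]=2,scc[3]=?,scc[4]=?,scc[5]=?)
step 4: low=(low[0]=0,low[1]=1,low[2]=2,low[3]=3,low[4]=3,low[5]=?); scc=(scc[0]=0,scc[1]=1,scc[2]=2,scc[3]=?,scc[4]=?,scc[5]=?)
step 5: low=(low[0]=0,low[1]=1,low[2]=2,low[3]=3,low[4]=3,low[5]=?); scc=(scc[0]=0,scc[1]=1,scc[2]=2,scc[3]=3,scc[4]=3,scc[5]=?)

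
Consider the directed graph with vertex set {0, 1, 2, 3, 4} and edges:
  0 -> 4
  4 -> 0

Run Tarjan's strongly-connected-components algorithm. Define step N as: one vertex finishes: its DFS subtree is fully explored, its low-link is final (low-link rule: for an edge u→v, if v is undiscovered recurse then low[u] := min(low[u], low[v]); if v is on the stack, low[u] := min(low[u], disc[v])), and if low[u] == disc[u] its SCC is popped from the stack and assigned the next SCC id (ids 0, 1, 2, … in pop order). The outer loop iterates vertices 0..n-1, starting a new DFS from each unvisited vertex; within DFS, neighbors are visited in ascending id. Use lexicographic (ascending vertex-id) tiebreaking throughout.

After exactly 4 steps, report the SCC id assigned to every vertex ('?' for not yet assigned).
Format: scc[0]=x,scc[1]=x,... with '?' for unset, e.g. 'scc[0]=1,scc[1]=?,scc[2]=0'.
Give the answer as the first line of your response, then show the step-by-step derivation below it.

scc[0]=0,scc[1]=1,scc[2]=2,scc[3]=?,scc[4]=0

step 1: low=(low[0]=0,low[1]=?,low[2]=?,low[3]=?,low[4]=0); scc=(scc[0]=?,scc[1]=?,scc[2]=?,scc[3]=?,scc[4]=?)
step 2: low=(low[0]=0,low[1]=?,low[2]=?,low[3]=?,low[4]=0); scc=(scc[0]=0,scc[1]=?,scc[2]=?,scc[3]=?,scc[4]=0)
step 3: low=(low[0]=0,low[1]=2,low[2]=?,low[3]=?,low[4]=0); scc=(scc[0]=0,scc[1]=1,scc[2]=?,scc[3]=?,scc[4]=0)
step 4: low=(low[0]=0,low[1]=2,low[2]=3,low[3]=?,low[4]=0); scc=(scc[0]=0,scc[1]=1,scc[2]=2,scc[3]=?,scc[4]=0)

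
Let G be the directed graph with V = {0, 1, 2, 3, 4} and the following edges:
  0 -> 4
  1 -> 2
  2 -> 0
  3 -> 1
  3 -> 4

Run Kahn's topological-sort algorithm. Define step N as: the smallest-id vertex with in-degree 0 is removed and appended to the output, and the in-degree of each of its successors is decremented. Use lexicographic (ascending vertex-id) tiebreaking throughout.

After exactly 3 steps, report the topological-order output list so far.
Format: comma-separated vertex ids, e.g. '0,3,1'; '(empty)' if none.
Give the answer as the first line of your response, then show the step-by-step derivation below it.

3,1,2

step 1: output 3; order=[3]; indeg=(1,0,1,0,1)
step 2: output 1; order=[3,1]; indeg=(1,0,0,0,1)
step 3: output 2; order=[3,1,2]; indeg=(0,0,0,0,1)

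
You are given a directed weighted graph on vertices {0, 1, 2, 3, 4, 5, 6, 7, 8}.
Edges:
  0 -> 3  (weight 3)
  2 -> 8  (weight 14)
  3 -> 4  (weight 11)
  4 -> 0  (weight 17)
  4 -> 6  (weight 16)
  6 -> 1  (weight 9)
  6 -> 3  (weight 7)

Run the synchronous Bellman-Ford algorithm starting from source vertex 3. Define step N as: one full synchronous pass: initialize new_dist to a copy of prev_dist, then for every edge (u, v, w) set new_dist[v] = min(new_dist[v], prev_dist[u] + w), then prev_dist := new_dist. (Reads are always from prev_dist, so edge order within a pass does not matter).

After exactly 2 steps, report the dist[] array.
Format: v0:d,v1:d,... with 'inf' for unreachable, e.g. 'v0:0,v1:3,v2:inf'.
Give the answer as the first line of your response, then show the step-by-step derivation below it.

v0:28,v1:inf,v2:inf,v3:0,v4:11,v5:inf,v6:27,v7:inf,v8:inf

step 1: dist = v0:inf,v1:inf,v2:inf,v3:0,v4:11,v5:inf,v6:inf,v7:inf,v8:inf
step 2: dist = v0:28,v1:inf,v2:inf,v3:0,v4:11,v5:inf,v6:27,v7:inf,v8:inf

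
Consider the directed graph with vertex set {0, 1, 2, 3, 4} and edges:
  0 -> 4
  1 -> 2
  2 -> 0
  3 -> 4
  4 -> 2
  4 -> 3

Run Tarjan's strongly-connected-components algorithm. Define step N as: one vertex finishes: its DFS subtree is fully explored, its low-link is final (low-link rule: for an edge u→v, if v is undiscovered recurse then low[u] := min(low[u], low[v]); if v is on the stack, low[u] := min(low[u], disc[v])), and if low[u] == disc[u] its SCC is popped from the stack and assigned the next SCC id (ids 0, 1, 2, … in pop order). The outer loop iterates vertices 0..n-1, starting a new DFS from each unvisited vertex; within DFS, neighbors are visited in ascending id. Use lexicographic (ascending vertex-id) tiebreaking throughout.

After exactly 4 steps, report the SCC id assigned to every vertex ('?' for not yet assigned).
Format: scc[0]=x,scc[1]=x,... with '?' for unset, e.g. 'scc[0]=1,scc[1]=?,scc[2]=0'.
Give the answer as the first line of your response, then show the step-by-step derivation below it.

scc[0]=0,scc[1]=?,scc[2]=0,scc[3]=0,scc[4]=0

step 1: low=(low[0]=0,low[1]=?,low[2]=0,low[3]=?,low[4]=1); scc=(scc[0]=?,scc[1]=?,scc[2]=?,scc[3]=?,scc[4]=?)
step 2: low=(low[0]=0,low[1]=?,low[2]=0,low[3]=1,low[4]=0); scc=(scc[0]=?,scc[1]=?,scc[2]=?,scc[3]=?,scc[4]=?)
step 3: low=(low[0]=0,low[1]=?,low[2]=0,low[3]=1,low[4]=0); scc=(scc[0]=?,scc[1]=?,scc[2]=?,scc[3]=?,scc[4]=?)
step 4: low=(low[0]=0,low[1]=?,low[2]=0,low[3]=1,low[4]=0); scc=(scc[0]=0,scc[1]=?,scc[2]=0,scc[3]=0,scc[4]=0)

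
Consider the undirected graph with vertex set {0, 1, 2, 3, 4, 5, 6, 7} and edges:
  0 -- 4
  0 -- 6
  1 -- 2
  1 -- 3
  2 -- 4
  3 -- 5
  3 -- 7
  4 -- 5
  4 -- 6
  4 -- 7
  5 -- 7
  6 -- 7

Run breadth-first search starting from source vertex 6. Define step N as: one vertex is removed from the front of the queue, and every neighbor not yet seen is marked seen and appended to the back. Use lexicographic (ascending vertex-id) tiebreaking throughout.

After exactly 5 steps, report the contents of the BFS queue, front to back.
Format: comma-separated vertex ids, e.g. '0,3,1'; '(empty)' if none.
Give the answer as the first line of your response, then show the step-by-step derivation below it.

5,3,1

step 1: dequeue 6; queue=[0,4,7]; order=6
step 2: dequeue 0; queue=[4,7]; order=6,0
step 3: dequeue 4; queue=[7,2,5]; order=6,0,4
step 4: dequeue 7; queue=[2,5,3]; order=6,0,4,7
step 5: dequeue 2; queue=[5,3,1]; order=6,0,4,7,2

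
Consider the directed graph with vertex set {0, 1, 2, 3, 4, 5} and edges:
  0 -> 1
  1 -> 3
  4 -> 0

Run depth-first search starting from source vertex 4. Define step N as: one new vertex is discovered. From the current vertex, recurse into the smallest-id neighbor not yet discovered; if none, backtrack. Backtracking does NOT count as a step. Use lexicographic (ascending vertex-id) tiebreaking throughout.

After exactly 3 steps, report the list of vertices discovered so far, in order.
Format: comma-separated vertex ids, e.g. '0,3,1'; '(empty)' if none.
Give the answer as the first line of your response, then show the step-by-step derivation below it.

4,0,1

step 1: discover 4; path=4; order=4
step 2: discover 0; path=4>0; order=4,0
step 3: discover 1; path=4>0>1; order=4,0,1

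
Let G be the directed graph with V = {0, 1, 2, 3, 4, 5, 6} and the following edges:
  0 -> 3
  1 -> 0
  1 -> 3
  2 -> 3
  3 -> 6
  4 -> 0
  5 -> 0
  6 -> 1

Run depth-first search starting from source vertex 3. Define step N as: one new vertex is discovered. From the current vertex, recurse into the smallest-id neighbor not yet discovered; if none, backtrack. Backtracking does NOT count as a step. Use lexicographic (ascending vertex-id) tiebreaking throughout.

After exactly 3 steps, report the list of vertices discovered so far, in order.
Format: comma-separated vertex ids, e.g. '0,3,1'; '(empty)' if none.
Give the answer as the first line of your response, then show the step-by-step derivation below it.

3,6,1

step 1: discover 3; path=3; order=3
step 2: discover 6; path=3>6; order=3,6
step 3: discover 1; path=3>6>1; order=3,6,1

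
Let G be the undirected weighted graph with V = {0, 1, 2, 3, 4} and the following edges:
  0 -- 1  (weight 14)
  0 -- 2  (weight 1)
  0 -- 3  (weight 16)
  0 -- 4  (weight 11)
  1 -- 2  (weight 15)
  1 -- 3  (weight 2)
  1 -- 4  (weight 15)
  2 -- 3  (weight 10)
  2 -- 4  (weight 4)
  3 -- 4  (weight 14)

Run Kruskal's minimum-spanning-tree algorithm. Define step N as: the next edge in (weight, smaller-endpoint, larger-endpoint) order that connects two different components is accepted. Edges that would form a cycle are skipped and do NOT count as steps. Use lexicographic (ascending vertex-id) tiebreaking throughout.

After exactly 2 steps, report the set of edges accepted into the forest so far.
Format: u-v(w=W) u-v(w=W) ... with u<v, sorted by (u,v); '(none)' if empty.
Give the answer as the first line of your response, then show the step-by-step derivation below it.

0-2(w=1) 1-3(w=2)

step 1: add edge 0-2 (w=1); MST = {0-2(w=1)}
step 2: add edge 1-3 (w=2); MST = {0-2(w=1) 1-3(w=2)}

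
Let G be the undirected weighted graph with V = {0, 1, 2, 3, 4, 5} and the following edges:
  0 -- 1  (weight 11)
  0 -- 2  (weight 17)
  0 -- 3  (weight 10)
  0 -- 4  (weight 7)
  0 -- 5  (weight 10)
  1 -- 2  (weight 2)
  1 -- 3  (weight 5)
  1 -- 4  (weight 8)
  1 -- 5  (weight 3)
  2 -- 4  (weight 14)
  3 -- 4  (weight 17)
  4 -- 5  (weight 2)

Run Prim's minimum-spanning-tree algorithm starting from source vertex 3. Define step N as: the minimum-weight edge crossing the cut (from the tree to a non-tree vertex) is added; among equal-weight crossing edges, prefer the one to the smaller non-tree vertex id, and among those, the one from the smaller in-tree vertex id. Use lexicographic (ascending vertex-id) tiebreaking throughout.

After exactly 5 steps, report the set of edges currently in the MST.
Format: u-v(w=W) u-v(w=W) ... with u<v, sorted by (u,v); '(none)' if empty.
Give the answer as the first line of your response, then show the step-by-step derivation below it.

0-4(w=7) 1-2(w=2) 1-3(w=5) 1-5(w=3) 4-5(w=2)

step 1: add edge 1-3 (w=5); MST = {1-3(w=5)}
step 2: add edge 1-2 (w=2); MST = {1-2(w=2) 1-3(w=5)}
step 3: add edge 1-5 (w=3); MST = {1-2(w=2) 1-3(w=5) 1-5(w=3)}
step 4: add edge 4-5 (w=2); MST = {1-2(w=2) 1-3(w=5) 1-5(w=3) 4-5(w=2)}
step 5: add edge 0-4 (w=7); MST = {0-4(w=7) 1-2(w=2) 1-3(w=5) 1-5(w=3) 4-5(w=2)}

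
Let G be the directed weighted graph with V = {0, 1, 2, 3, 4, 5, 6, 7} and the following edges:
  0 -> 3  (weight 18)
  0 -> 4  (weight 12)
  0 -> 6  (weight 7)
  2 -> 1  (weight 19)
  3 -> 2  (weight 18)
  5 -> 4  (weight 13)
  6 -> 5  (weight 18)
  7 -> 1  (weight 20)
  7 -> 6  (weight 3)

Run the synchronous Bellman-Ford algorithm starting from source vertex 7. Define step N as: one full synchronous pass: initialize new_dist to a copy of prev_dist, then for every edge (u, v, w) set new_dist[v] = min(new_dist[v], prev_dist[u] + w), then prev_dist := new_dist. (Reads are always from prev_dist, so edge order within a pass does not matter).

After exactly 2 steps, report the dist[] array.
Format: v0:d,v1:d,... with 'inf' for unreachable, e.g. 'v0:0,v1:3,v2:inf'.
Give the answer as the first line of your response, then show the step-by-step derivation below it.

v0:inf,v1:20,v2:inf,v3:inf,v4:inf,v5:21,v6:3,v7:0

step 1: dist = v0:inf,v1:20,v2:inf,v3:inf,v4:inf,v5:inf,v6:3,v7:0
step 2: dist = v0:inf,v1:20,v2:inf,v3:inf,v4:inf,v5:21,v6:3,v7:0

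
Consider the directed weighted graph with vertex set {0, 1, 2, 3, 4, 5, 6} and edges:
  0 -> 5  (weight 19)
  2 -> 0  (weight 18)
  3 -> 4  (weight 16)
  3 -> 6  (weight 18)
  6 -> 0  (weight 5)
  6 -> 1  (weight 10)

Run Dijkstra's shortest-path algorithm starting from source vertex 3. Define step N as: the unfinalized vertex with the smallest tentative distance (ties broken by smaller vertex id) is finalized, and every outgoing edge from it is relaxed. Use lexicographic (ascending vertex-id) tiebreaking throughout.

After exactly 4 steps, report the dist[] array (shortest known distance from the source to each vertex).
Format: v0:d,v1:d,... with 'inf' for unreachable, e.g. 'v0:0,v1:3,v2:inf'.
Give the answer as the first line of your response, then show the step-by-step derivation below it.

v0:23,v1:28,v2:inf,v3:0,v4:16,v5:42,v6:18

step 1: dist = v0:inf,v1:inf,v2:inf,v3:0,v4:16,v5:inf,v6:18
step 2: dist = v0:inf,v1:inf,v2:inf,v3:0,v4:16,v5:inf,v6:18
step 3: dist = v0:23,v1:28,v2:inf,v3:0,v4:16,v5:inf,v6:18
step 4: dist = v0:23,v1:28,v2:inf,v3:0,v4:16,v5:42,v6:18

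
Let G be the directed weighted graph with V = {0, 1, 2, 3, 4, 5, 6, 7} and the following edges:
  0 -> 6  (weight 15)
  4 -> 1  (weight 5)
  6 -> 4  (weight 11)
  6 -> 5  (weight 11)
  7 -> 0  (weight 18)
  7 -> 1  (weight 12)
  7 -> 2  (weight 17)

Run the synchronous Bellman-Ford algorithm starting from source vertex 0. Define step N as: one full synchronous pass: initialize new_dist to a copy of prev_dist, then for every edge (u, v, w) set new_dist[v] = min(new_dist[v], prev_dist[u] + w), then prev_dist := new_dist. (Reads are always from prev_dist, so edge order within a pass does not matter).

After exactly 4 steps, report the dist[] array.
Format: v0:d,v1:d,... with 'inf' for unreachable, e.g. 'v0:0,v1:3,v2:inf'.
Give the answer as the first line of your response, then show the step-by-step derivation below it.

v0:0,v1:31,v2:inf,v3:inf,v4:26,v5:26,v6:15,v7:inf

step 1: dist = v0:0,v1:inf,v2:inf,v3:inf,v4:inf,v5:inf,v6:15,v7:inf
step 2: dist = v0:0,v1:inf,v2:inf,v3:inf,v4:26,v5:26,v6:15,v7:inf
step 3: dist = v0:0,v1:31,v2:inf,v3:inf,v4:26,v5:26,v6:15,v7:inf
step 4: dist = v0:0,v1:31,v2:inf,v3:inf,v4:26,v5:26,v6:15,v7:inf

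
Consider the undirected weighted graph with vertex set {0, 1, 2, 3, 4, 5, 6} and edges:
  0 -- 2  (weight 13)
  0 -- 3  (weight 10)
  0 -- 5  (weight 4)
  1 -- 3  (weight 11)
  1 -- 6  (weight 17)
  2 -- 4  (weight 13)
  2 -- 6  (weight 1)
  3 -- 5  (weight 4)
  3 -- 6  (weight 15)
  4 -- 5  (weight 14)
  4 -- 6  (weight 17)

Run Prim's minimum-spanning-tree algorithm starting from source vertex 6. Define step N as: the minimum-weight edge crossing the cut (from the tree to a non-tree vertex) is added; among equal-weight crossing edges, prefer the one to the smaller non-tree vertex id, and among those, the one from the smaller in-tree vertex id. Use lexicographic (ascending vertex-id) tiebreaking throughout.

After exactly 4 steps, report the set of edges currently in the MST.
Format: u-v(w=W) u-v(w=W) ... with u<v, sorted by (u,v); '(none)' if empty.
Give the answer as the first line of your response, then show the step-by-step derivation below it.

0-2(w=13) 0-5(w=4) 2-6(w=1) 3-5(w=4)

step 1: add edge 2-6 (w=1); MST = {2-6(w=1)}
step 2: add edge 0-2 (w=13); MST = {0-2(w=13) 2-6(w=1)}
step 3: add edge 0-5 (w=4); MST = {0-2(w=13) 0-5(w=4) 2-6(w=1)}
step 4: add edge 3-5 (w=4); MST = {0-2(w=13) 0-5(w=4) 2-6(w=1) 3-5(w=4)}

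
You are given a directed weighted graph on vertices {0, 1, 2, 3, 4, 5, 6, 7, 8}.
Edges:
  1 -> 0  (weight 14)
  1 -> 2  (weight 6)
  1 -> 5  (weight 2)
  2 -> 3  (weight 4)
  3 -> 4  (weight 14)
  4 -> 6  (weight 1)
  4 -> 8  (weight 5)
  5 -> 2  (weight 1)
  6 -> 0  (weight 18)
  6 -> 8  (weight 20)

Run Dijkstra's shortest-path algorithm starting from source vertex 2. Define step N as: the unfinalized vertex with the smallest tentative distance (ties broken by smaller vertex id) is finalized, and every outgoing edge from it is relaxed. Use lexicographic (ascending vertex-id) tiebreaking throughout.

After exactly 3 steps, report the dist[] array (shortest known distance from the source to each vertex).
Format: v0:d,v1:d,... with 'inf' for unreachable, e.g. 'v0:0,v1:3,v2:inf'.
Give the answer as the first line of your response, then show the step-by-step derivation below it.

v0:inf,v1:inf,v2:0,v3:4,v4:18,v5:inf,v6:19,v7:inf,v8:23

step 1: dist = v0:inf,v1:inf,v2:0,v3:4,v4:inf,v5:inf,v6:inf,v7:inf,v8:inf
step 2: dist = v0:inf,v1:inf,v2:0,v3:4,v4:18,v5:inf,v6:inf,v7:inf,v8:inf
step 3: dist = v0:inf,v1:inf,v2:0,v3:4,v4:18,v5:inf,v6:19,v7:inf,v8:23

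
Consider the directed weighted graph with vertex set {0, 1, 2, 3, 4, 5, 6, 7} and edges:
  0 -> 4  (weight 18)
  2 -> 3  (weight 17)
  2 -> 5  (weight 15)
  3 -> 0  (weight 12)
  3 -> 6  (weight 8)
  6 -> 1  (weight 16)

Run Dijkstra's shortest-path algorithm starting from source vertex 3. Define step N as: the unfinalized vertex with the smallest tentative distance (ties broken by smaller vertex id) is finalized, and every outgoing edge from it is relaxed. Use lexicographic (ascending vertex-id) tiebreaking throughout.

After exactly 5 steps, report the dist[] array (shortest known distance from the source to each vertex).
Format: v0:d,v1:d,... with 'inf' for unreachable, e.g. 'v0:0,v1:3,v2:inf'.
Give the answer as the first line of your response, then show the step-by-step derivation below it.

v0:12,v1:24,v2:inf,v3:0,v4:30,v5:inf,v6:8,v7:inf

step 1: dist = v0:12,v1:inf,v2:inf,v3:0,v4:inf,v5:inf,v6:8,v7:inf
step 2: dist = v0:12,v1:24,v2:inf,v3:0,v4:inf,v5:inf,v6:8,v7:inf
step 3: dist = v0:12,v1:24,v2:inf,v3:0,v4:30,v5:inf,v6:8,v7:inf
step 4: dist = v0:12,v1:24,v2:inf,v3:0,v4:30,v5:inf,v6:8,v7:inf
step 5: dist = v0:12,v1:24,v2:inf,v3:0,v4:30,v5:inf,v6:8,v7:inf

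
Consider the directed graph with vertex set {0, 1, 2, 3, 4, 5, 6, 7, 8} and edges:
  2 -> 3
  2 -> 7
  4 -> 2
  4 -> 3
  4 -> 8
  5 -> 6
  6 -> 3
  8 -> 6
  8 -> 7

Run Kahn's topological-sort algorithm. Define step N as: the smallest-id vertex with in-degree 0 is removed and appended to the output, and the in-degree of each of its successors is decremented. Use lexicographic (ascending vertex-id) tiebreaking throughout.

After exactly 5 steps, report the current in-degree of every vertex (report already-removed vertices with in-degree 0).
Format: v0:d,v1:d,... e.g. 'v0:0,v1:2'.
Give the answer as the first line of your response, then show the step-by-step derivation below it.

v0:0,v1:0,v2:0,v3:1,v4:0,v5:0,v6:1,v7:1,v8:0

step 1: output 0; order=[0]; indeg=(0,0,1,3,0,0,2,2,1)
step 2: output 1; order=[0,1]; indeg=(0,0,1,3,0,0,2,2,1)
step 3: output 4; order=[0,1,4]; indeg=(0,0,0,2,0,0,2,2,0)
step 4: output 2; order=[0,1,4,2]; indeg=(0,0,0,1,0,0,2,1,0)
step 5: output 5; order=[0,1,4,2,5]; indeg=(0,0,0,1,0,0,1,1,0)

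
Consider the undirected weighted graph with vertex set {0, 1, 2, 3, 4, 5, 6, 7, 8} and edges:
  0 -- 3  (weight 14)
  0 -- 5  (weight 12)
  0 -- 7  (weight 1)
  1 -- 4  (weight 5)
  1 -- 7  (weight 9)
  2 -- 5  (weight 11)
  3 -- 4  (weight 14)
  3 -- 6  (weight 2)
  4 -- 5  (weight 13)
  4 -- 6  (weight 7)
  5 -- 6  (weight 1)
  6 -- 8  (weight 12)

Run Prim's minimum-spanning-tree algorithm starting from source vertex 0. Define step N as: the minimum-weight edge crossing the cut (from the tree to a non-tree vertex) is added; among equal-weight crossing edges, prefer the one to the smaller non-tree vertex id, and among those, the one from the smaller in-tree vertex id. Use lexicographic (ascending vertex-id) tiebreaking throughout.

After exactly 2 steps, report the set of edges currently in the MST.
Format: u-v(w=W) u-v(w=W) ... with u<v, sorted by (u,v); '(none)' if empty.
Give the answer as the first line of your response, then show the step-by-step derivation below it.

0-7(w=1) 1-7(w=9)

step 1: add edge 0-7 (w=1); MST = {0-7(w=1)}
step 2: add edge 1-7 (w=9); MST = {0-7(w=1) 1-7(w=9)}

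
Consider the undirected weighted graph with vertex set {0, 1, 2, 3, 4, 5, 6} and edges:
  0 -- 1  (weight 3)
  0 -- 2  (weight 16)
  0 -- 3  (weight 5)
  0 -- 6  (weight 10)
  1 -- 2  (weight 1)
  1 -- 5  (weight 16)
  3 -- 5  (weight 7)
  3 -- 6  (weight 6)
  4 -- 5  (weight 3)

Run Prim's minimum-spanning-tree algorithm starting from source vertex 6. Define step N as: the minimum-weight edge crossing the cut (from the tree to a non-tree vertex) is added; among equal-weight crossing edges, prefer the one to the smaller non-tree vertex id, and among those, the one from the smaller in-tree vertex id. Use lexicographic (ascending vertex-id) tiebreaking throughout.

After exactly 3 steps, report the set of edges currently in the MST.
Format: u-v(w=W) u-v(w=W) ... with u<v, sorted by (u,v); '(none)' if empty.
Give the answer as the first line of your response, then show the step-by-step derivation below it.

0-1(w=3) 0-3(w=5) 3-6(w=6)

step 1: add edge 3-6 (w=6); MST = {3-6(w=6)}
step 2: add edge 0-3 (w=5); MST = {0-3(w=5) 3-6(w=6)}
step 3: add edge 0-1 (w=3); MST = {0-1(w=3) 0-3(w=5) 3-6(w=6)}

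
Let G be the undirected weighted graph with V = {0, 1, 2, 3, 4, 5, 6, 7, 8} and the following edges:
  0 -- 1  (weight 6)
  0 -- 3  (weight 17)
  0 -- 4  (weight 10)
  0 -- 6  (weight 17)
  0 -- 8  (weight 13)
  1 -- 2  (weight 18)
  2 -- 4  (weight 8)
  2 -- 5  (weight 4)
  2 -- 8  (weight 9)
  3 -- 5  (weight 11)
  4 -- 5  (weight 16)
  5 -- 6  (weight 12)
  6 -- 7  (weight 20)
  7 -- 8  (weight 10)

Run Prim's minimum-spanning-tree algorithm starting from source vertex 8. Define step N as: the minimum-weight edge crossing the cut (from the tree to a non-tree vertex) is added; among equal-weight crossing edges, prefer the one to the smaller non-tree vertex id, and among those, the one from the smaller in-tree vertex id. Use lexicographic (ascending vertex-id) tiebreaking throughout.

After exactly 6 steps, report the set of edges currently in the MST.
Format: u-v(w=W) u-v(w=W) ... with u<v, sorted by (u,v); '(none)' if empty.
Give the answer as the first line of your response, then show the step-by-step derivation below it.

0-1(w=6) 0-4(w=10) 2-4(w=8) 2-5(w=4) 2-8(w=9) 7-8(w=10)

step 1: add edge 2-8 (w=9); MST = {2-8(w=9)}
step 2: add edge 2-5 (w=4); MST = {2-5(w=4) 2-8(w=9)}
step 3: add edge 2-4 (w=8); MST = {2-4(w=8) 2-5(w=4) 2-8(w=9)}
step 4: add edge 0-4 (w=10); MST = {0-4(w=10) 2-4(w=8) 2-5(w=4) 2-8(w=9)}
step 5: add edge 0-1 (w=6); MST = {0-1(w=6) 0-4(w=10) 2-4(w=8) 2-5(w=4) 2-8(w=9)}
step 6: add edge 7-8 (w=10); MST = {0-1(w=6) 0-4(w=10) 2-4(w=8) 2-5(w=4) 2-8(w=9) 7-8(w=10)}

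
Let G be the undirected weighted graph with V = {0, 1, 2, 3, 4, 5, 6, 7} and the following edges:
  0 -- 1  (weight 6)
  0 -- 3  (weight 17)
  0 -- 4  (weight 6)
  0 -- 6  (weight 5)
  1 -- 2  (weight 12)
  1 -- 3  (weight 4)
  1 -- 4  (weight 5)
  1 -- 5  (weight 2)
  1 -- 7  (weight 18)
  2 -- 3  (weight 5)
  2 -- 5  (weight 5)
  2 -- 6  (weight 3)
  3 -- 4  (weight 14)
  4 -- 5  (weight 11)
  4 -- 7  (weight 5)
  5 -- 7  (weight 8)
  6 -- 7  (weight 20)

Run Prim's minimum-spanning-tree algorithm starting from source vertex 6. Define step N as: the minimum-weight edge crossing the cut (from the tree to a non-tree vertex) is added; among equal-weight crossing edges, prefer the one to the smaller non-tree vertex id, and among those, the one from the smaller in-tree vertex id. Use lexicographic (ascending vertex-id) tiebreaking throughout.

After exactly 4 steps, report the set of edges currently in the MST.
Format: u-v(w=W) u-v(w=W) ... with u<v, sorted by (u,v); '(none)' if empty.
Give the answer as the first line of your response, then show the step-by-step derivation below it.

0-6(w=5) 1-3(w=4) 2-3(w=5) 2-6(w=3)

step 1: add edge 2-6 (w=3); MST = {2-6(w=3)}
step 2: add edge 0-6 (w=5); MST = {0-6(w=5) 2-6(w=3)}
step 3: add edge 2-3 (w=5); MST = {0-6(w=5) 2-3(w=5) 2-6(w=3)}
step 4: add edge 1-3 (w=4); MST = {0-6(w=5) 1-3(w=4) 2-3(w=5) 2-6(w=3)}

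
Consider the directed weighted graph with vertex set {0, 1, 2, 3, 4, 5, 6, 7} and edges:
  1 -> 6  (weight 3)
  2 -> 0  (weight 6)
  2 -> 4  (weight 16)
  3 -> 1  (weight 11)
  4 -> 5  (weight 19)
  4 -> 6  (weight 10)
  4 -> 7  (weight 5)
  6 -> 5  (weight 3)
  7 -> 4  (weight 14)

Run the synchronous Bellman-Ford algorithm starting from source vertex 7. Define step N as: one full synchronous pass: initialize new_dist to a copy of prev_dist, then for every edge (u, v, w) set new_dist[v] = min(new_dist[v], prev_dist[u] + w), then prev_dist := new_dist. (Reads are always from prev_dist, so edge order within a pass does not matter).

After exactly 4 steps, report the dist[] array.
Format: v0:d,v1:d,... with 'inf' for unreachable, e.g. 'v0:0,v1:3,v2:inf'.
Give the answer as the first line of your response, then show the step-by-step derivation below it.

v0:inf,v1:inf,v2:inf,v3:inf,v4:14,v5:27,v6:24,v7:0

step 1: dist = v0:inf,v1:inf,v2:inf,v3:inf,v4:14,v5:inf,v6:inf,v7:0
step 2: dist = v0:inf,v1:inf,v2:inf,v3:inf,v4:14,v5:33,v6:24,v7:0
step 3: dist = v0:inf,v1:inf,v2:inf,v3:inf,v4:14,v5:27,v6:24,v7:0
step 4: dist = v0:inf,v1:inf,v2:inf,v3:inf,v4:14,v5:27,v6:24,v7:0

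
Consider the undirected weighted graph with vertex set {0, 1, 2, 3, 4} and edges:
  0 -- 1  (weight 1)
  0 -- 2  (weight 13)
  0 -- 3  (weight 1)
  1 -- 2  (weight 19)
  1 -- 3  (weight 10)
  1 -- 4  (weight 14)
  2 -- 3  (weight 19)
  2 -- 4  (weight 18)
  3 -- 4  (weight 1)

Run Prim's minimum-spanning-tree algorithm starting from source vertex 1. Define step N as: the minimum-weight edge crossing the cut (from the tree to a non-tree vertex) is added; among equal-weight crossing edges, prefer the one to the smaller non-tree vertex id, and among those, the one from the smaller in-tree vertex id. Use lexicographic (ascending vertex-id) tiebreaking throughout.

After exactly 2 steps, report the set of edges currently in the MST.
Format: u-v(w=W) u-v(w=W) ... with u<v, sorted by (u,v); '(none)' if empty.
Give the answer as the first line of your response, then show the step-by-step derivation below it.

0-1(w=1) 0-3(w=1)

step 1: add edge 0-1 (w=1); MST = {0-1(w=1)}
step 2: add edge 0-3 (w=1); MST = {0-1(w=1) 0-3(w=1)}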